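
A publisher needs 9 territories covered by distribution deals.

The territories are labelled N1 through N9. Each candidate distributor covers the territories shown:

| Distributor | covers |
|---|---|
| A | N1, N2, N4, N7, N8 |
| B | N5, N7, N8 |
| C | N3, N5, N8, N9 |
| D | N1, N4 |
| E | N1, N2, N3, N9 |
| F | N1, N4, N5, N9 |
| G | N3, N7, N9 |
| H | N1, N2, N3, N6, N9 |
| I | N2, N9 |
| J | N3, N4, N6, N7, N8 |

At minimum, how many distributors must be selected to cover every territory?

F and H and J together: F ∪ H ∪ J = {N1, N2, N3, N4, N5, N6, N7, N8, N9} — every territory is covered.
No 2 of the 10 distributors cover everything (all 45 combinations miss at least one territory), so 3 is optimal.

3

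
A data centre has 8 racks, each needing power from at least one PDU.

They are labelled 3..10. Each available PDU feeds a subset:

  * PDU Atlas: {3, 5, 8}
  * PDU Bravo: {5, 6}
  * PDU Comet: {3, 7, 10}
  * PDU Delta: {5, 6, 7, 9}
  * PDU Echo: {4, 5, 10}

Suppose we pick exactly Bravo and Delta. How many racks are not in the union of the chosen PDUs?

4

Union of Bravo, Delta = {5, 6, 7, 9}.
Not covered: 3, 4, 8, 10 — 4 racks.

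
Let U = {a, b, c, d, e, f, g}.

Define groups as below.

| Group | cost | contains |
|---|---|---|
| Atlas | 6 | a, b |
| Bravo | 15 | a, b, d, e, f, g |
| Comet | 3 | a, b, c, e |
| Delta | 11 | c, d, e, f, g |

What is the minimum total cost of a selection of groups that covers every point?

Comet, Delta together cover every point (Comet ∪ Delta = {a, b, c, d, e, f, g}); total cost 3 + 11 = 14.
No covering selection has total cost below 14.

14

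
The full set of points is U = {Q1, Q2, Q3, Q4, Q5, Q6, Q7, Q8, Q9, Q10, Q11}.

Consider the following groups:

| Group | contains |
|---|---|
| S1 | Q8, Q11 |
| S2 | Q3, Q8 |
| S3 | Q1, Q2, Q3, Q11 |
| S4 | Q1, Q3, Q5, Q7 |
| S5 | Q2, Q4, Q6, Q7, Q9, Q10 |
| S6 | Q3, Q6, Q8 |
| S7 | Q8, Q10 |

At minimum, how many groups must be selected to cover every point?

S1, S4, and S5 cover everything between them: the union {Q1, Q2, Q3, Q4, Q5, Q6, Q7, Q8, Q9, Q10, Q11} is all of U.
Only S5 contains Q4, so S5 is forced; the remaining 5 points need at least 2 more groups (each remaining group adds at most 3) — so at least 3 groups are needed, and 3 is optimal.

3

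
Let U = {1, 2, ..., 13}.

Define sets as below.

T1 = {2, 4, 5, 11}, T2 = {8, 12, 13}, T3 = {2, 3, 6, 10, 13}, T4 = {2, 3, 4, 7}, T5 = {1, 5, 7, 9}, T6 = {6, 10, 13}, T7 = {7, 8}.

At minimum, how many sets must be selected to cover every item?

4

T1 and T2 and T3 and T5 together: T1 ∪ T2 ∪ T3 ∪ T5 = {1, 2, 3, 4, 5, 6, 7, 8, 9, 10, 11, 12, 13} — every item is covered.
Only T1 contains 11, so T1 is forced; the remaining 9 items need at least 3 more sets (each remaining set adds at most 4) — so at least 4 sets are needed, and 4 is optimal.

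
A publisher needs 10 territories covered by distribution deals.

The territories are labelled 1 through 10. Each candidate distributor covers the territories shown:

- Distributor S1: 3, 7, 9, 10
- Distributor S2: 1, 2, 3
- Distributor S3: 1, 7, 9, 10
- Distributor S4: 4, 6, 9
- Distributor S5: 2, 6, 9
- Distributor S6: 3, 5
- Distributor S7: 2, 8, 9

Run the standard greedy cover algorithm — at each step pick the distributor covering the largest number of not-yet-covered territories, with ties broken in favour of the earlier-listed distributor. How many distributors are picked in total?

Greedy: pick S1 (covers 4 new) → pick S2 (covers 2 new) → pick S4 (covers 2 new) → pick S6 (covers 1 new) → pick S7 (covers 1 new). Total picks: 5.
(The true minimum cover uses only 4 distributors, so greedy is not optimal here.)

5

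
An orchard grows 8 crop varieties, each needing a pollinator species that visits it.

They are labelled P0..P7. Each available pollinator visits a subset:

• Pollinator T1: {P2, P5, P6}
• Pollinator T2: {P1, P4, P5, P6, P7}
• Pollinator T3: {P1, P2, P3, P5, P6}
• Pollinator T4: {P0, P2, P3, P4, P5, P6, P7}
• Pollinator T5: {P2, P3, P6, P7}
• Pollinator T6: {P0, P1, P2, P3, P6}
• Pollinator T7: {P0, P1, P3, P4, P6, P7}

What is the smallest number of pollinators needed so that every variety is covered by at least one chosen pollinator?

T2 and T6 together: T2 ∪ T6 = {P0, P1, P2, P3, P4, P5, P6, P7} — every variety is covered.
No single pollinator has all 8 varieties (the largest, T4, has 7), so 2 is optimal.

2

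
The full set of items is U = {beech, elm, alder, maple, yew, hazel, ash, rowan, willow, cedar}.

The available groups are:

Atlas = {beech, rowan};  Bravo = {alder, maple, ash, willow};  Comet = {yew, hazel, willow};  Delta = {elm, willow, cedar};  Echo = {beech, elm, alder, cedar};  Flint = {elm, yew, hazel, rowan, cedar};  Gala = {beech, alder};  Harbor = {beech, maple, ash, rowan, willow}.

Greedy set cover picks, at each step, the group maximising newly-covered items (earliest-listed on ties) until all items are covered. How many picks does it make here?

3

Greedy: pick Flint (covers 5 new) → pick Bravo (covers 4 new) → pick Atlas (covers 1 new). Total picks: 3.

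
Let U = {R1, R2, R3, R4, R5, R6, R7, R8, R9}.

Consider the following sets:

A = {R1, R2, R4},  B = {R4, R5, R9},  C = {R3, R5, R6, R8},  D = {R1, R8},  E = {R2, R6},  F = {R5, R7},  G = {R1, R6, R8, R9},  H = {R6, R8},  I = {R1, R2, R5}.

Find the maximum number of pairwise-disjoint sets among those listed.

A, F, H are pairwise disjoint (A={R1,R2,R4}; F={R5,R7}; H={R6,R8}).
Every remaining set overlaps one of these, and no 4 of the listed sets are pairwise disjoint, so 3 is the maximum.

3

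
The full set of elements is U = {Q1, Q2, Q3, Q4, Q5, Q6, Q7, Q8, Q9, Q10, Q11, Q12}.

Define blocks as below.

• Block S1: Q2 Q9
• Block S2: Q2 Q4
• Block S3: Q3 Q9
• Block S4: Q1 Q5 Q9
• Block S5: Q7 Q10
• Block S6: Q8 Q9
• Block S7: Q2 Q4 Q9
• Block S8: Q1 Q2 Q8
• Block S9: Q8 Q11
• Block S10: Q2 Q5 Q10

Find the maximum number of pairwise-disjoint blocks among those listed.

S2, S4, S5, S9 are pairwise disjoint (S2={Q2,Q4}; S4={Q1,Q5,Q9}; S5={Q7,Q10}; S9={Q8,Q11}).
Every remaining block overlaps one of these, and no 5 of the listed blocks are pairwise disjoint, so 4 is the maximum.

4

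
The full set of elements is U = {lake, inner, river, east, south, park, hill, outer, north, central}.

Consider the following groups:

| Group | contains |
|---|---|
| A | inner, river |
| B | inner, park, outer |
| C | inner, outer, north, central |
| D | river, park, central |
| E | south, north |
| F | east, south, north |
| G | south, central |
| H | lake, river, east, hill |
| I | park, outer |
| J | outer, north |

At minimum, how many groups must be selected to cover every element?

4

Take {C, D, F, H}. Their union is {lake, inner, river, east, south, park, hill, outer, north, central}, which is all 10 elements.
No 3 of the 10 groups cover everything (all 120 combinations miss at least one element), so 4 is optimal.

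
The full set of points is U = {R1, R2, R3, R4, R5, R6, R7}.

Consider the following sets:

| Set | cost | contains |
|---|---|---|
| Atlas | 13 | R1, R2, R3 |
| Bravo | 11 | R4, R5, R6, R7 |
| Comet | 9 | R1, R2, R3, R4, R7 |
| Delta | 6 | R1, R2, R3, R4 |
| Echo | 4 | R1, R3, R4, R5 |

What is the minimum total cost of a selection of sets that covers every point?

17

Bravo, Delta together cover every point (Bravo ∪ Delta = {R1, R2, R3, R4, R5, R6, R7}); total cost 11 + 6 = 17.
The greedy pick Echo, Comet, Bravo costs 24; no covering selection beats 17.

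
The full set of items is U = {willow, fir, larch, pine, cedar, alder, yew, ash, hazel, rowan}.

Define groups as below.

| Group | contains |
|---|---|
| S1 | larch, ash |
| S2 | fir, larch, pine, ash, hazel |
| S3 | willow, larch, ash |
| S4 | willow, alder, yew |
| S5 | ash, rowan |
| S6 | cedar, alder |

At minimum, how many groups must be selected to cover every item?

4

S2 and S4 and S5 and S6 together: S2 ∪ S4 ∪ S5 ∪ S6 = {willow, fir, larch, pine, cedar, alder, yew, ash, hazel, rowan} — every item is covered.
No 3 of the 6 groups cover everything (all 20 combinations miss at least one item), so 4 is optimal.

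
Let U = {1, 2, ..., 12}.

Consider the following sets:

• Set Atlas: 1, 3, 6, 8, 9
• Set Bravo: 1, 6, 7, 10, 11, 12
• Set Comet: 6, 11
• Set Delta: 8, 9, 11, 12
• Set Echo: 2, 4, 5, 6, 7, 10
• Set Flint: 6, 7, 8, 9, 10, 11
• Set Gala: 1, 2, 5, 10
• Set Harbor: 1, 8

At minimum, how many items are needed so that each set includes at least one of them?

3

Take H = {1, 10, 11}. Each listed set contains at least one of these, so H is a hitting set of size 3.
No choice of 2 items meets every set, so 3 is the minimum.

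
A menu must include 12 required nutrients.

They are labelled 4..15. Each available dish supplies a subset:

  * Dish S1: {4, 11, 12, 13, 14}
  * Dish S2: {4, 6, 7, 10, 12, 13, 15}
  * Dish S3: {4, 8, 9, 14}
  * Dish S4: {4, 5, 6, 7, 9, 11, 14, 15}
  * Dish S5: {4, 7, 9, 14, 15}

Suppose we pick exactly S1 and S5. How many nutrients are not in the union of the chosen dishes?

Union of S1, S5 = {4, 7, 9, 11, 12, 13, 14, 15}.
Not covered: 5, 6, 8, 10 — 4 nutrients.

4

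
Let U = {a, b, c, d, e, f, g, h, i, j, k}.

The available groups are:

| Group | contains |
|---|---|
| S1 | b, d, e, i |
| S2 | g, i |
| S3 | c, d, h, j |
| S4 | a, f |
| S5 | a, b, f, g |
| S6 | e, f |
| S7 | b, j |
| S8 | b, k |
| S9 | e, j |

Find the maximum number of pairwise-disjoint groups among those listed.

S2, S3, S6, S8 are pairwise disjoint (S2={g,i}; S3={c,d,h,j}; S6={e,f}; S8={b,k}).
Every remaining group overlaps one of these, and no 5 of the listed groups are pairwise disjoint, so 4 is the maximum.

4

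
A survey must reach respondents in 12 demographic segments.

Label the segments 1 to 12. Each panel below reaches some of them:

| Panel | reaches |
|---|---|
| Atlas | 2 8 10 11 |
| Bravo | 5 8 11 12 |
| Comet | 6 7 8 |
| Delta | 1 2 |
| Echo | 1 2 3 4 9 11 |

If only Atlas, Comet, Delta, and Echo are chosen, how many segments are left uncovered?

2

Union of Atlas, Comet, Delta, Echo = {1, 2, 3, 4, 6, 7, 8, 9, 10, 11}.
Not covered: 5, 12 — 2 segments.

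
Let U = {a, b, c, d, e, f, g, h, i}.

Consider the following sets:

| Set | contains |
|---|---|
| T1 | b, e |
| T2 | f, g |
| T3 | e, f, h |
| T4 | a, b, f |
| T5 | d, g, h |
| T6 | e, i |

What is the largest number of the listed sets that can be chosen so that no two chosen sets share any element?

3

T4, T5, T6 are pairwise disjoint (T4={a,b,f}; T5={d,g,h}; T6={e,i}).
Every remaining set overlaps one of these, and no 4 of the listed sets are pairwise disjoint, so 3 is the maximum.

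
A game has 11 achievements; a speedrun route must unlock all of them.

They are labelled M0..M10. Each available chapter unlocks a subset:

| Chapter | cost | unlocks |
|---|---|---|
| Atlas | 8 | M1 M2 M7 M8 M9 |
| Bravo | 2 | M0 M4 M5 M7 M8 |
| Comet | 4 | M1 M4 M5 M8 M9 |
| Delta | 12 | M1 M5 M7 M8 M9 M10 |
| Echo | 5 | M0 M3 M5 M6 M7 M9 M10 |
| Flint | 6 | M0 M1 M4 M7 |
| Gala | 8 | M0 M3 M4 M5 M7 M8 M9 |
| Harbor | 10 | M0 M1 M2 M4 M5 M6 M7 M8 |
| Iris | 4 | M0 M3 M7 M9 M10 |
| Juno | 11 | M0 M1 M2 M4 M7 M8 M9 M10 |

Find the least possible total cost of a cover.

14

Harbor, Iris together cover every achievement (Harbor ∪ Iris = {M0, M1, M2, M3, M4, M5, M6, M7, M8, M9, M10}); total cost 10 + 4 = 14.
The greedy pick Bravo, Echo, Atlas costs 15; no covering selection beats 14.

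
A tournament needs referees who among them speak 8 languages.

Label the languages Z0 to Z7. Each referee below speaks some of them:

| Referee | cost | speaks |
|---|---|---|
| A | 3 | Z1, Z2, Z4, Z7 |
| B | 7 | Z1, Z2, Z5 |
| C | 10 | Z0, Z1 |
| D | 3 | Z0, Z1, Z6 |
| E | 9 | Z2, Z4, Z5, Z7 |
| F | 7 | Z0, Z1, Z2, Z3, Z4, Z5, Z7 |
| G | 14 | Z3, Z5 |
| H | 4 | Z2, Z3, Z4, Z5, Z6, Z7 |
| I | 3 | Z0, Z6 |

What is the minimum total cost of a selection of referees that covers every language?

D, H together cover every language (D ∪ H = {Z0, Z1, Z2, Z3, Z4, Z5, Z6, Z7}); total cost 3 + 4 = 7.
No covering selection has total cost below 7.

7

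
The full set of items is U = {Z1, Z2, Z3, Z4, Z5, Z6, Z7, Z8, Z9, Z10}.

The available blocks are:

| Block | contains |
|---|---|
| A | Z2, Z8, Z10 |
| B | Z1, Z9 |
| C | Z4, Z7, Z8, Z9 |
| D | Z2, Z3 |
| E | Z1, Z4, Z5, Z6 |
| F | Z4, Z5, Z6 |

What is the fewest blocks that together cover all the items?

4

Take {A, C, D, E}. Their union is {Z1, Z2, Z3, Z4, Z5, Z6, Z7, Z8, Z9, Z10}, which is all 10 items.
No 3 of the 6 blocks cover everything (all 20 combinations miss at least one item), so 4 is optimal.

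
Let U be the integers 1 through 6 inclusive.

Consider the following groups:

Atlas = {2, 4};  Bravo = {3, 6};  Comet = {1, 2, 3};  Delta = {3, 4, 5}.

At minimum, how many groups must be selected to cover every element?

3

Bravo, Comet, and Delta cover everything between them: the union {1, 2, 3, 4, 5, 6} is all of U.
Only Comet contains 1, so Comet is forced; the remaining 3 elements need at least 2 more groups (each remaining group adds at most 2) — so at least 3 groups are needed, and 3 is optimal.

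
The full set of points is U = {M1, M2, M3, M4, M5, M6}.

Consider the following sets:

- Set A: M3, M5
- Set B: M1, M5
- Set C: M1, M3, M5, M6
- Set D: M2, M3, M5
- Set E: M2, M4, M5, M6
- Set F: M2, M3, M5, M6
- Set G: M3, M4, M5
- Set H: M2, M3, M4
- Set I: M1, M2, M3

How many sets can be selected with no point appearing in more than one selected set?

2

B, H are pairwise disjoint (B={M1,M5}; H={M2,M3,M4}).
Every remaining set overlaps one of these, and no 3 of the listed sets are pairwise disjoint, so 2 is the maximum.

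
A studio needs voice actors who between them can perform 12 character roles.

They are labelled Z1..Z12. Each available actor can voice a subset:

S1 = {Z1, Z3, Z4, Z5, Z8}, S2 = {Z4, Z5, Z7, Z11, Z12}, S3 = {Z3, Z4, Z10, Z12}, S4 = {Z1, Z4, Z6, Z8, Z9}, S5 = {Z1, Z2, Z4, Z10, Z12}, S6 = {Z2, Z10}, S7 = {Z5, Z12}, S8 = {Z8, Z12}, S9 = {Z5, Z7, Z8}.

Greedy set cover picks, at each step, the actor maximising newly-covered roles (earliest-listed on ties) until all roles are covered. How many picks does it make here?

Greedy: pick S1 (covers 5 new) → pick S2 (covers 3 new) → pick S4 (covers 2 new) → pick S5 (covers 2 new). Total picks: 4.

4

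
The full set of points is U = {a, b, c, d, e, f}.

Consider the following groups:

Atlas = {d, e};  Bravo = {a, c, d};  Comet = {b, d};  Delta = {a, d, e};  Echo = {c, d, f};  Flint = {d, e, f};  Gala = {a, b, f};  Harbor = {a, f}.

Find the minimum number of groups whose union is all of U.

Atlas and Bravo and Gala together: Atlas ∪ Bravo ∪ Gala = {a, b, c, d, e, f} — every point is covered.
No 2 of the 8 groups cover everything (all 28 combinations miss at least one point), so 3 is optimal.

3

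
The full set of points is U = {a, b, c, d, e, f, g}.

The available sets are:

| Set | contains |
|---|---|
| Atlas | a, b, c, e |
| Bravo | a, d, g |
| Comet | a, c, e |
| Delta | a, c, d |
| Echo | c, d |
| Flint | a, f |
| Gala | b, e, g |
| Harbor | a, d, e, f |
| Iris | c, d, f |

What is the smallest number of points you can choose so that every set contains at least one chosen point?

The 3 points {a, c, g} hit every set.
The sets Echo, Flint, Gala are pairwise disjoint, so any hitting set needs a separate point for each — at least 3. Hence 3 is optimal.

3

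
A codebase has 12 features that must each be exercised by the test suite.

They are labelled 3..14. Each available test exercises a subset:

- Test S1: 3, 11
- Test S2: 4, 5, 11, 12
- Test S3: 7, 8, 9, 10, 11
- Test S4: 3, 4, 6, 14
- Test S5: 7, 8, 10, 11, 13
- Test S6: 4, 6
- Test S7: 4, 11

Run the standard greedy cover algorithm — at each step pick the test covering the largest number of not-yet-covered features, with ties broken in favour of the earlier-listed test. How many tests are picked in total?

Greedy: pick S3 (covers 5 new) → pick S4 (covers 4 new) → pick S2 (covers 2 new) → pick S5 (covers 1 new). Total picks: 4.

4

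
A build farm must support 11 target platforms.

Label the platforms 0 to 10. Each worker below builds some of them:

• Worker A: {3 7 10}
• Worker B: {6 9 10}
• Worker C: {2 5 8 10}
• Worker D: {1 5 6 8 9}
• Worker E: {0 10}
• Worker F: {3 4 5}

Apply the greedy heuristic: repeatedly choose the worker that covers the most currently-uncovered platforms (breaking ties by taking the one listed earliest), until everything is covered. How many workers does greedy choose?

Greedy: pick D (covers 5 new) → pick A (covers 3 new) → pick C (covers 1 new) → pick E (covers 1 new) → pick F (covers 1 new). Total picks: 5.

5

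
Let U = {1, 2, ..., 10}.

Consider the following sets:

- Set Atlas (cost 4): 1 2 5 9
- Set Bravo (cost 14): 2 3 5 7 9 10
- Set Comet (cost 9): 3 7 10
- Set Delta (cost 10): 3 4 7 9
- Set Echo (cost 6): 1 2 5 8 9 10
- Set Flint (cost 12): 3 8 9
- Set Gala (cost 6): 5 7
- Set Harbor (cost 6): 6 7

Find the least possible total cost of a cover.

Delta, Echo, Harbor together cover every item (Delta ∪ Echo ∪ Harbor = {1, 2, 3, 4, 5, 6, 7, 8, 9, 10}); total cost 10 + 6 + 6 = 22.
The greedy pick Atlas, Comet, Echo, Harbor, Delta costs 35; no covering selection beats 22.

22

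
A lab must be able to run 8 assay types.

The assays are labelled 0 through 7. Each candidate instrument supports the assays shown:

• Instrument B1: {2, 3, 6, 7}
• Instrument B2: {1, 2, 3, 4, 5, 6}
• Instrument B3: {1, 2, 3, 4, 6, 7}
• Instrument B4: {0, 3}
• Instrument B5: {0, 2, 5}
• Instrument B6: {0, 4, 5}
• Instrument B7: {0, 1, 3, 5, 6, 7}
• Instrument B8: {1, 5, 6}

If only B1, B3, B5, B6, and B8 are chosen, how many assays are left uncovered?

Union of B1, B3, B5, B6, B8 = {0, 1, 2, 3, 4, 5, 6, 7} — that's every assay, so 0 are uncovered.

0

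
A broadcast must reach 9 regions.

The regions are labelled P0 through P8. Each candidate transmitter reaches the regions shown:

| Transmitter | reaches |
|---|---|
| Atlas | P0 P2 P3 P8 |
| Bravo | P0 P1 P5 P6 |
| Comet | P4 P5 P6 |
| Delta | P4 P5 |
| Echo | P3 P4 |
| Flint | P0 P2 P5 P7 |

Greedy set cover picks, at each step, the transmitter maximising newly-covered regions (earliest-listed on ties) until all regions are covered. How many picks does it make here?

4

Greedy: pick Atlas (covers 4 new) → pick Bravo (covers 3 new) → pick Comet (covers 1 new) → pick Flint (covers 1 new). Total picks: 4.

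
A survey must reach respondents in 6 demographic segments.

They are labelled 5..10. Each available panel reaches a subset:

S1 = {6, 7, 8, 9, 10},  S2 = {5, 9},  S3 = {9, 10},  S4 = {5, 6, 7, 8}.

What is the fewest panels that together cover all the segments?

2

S3 and S4 together: S3 ∪ S4 = {5, 6, 7, 8, 9, 10} — every segment is covered.
No single panel has all 6 segments (the largest, S1, has 5), so 2 is optimal.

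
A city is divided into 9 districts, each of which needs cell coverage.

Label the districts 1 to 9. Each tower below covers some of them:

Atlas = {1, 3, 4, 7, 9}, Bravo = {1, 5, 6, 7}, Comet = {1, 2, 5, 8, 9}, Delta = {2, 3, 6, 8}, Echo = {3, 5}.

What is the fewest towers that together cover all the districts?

Take {Atlas, Bravo, Delta}. Their union is {1, 2, 3, 4, 5, 6, 7, 8, 9}, which is all 9 districts.
Only Atlas contains 4, so Atlas is forced; the remaining 4 districts need at least 2 more towers (each remaining tower adds at most 3) — so at least 3 towers are needed, and 3 is optimal.

3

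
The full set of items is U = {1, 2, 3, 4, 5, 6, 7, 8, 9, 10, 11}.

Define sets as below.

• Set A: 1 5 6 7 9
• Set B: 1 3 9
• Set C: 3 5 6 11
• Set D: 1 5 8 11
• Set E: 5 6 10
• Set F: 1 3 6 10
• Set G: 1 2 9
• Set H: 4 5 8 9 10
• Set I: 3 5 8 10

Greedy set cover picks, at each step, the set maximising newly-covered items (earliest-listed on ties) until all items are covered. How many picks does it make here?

4

Greedy: pick A (covers 5 new) → pick H (covers 3 new) → pick C (covers 2 new) → pick G (covers 1 new). Total picks: 4.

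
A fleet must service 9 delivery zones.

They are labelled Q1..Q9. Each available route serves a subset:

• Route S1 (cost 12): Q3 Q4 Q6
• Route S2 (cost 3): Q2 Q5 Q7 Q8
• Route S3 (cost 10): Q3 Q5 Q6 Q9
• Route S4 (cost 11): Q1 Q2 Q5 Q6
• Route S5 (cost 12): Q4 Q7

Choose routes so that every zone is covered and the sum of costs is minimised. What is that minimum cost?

S1, S2, S3, S4 together cover every zone (S1 ∪ S2 ∪ S3 ∪ S4 = {Q1, Q2, Q3, Q4, Q5, Q6, Q7, Q8, Q9}); total cost 12 + 3 + 10 + 11 = 36.
No covering selection has total cost below 36.

36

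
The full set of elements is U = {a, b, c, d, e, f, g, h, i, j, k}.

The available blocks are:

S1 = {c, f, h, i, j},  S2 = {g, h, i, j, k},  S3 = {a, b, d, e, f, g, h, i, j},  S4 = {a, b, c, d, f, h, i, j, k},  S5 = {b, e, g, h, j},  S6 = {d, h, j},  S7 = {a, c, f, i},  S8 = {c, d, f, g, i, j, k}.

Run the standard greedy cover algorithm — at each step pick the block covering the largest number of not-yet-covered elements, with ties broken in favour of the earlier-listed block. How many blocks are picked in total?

Greedy: pick S3 (covers 9 new) → pick S4 (covers 2 new). Total picks: 2.

2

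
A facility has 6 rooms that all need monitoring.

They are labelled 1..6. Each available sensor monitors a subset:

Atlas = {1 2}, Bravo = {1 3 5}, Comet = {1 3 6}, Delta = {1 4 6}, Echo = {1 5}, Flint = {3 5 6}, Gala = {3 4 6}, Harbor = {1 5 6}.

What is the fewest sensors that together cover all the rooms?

3

Take {Atlas, Echo, Gala}. Their union is {1, 2, 3, 4, 5, 6}, which is all 6 rooms.
Only Atlas contains 2, so Atlas is forced; the remaining 4 rooms need at least 2 more sensors (each remaining sensor adds at most 3) — so at least 3 sensors are needed, and 3 is optimal.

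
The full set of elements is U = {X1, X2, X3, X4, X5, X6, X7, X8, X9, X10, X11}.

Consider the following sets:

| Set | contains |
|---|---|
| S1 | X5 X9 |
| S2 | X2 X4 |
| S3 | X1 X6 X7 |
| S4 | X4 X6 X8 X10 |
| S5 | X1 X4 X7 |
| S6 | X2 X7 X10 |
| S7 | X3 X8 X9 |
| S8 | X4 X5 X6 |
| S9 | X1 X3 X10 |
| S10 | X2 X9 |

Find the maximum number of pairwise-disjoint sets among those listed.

S1, S2, S9 are pairwise disjoint (S1={X5,X9}; S2={X2,X4}; S9={X1,X3,X10}).
Every remaining set overlaps one of these, and no 4 of the listed sets are pairwise disjoint, so 3 is the maximum.

3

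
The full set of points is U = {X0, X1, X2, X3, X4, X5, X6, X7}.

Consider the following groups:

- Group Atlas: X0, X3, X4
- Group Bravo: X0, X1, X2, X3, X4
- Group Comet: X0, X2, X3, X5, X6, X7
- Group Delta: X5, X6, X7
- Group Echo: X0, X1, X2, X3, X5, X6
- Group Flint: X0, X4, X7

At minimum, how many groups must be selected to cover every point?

2

Bravo and Delta cover everything between them: the union {X0, X1, X2, X3, X4, X5, X6, X7} is all of U.
No single group has all 8 points (the largest, Comet, has 6), so 2 is optimal.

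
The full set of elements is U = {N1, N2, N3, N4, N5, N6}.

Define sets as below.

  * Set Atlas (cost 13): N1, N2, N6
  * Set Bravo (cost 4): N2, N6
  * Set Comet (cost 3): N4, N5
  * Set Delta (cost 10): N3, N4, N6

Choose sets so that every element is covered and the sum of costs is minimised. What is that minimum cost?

Atlas, Comet, Delta together cover every element (Atlas ∪ Comet ∪ Delta = {N1, N2, N3, N4, N5, N6}); total cost 13 + 3 + 10 = 26.
The greedy pick Comet, Bravo, Delta, Atlas costs 30; no covering selection beats 26.

26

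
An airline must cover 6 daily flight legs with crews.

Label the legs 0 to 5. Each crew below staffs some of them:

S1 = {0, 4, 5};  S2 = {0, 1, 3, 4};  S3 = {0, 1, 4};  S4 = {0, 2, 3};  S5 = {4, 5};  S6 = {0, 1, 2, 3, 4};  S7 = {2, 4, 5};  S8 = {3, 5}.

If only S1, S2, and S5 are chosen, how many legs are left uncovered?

Union of S1, S2, S5 = {0, 1, 3, 4, 5}.
Not covered: 2 — 1 leg.

1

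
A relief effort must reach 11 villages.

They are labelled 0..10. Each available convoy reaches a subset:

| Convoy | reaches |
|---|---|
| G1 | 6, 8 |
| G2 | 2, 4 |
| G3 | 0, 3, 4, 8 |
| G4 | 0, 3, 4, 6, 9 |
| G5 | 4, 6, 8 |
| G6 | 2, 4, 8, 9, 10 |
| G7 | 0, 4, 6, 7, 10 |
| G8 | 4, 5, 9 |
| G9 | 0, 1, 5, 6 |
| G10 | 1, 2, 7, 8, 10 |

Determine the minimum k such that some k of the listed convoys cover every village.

G4 and G8 and G10 together: G4 ∪ G8 ∪ G10 = {0, 1, 2, 3, 4, 5, 6, 7, 8, 9, 10} — every village is covered.
Each convoy has at most 5 villages, and 2·5 = 10 < 11 — so at least 3 convoys are needed, and 3 is optimal.

3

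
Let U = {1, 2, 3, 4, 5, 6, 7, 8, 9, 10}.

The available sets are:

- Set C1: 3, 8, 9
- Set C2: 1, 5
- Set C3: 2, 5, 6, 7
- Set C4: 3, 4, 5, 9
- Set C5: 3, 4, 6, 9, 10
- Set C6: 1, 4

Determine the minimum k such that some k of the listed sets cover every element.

4

Take {C1, C3, C5, C6}. Their union is {1, 2, 3, 4, 5, 6, 7, 8, 9, 10}, which is all 10 elements.
No 3 of the 6 sets cover everything (all 20 combinations miss at least one element), so 4 is optimal.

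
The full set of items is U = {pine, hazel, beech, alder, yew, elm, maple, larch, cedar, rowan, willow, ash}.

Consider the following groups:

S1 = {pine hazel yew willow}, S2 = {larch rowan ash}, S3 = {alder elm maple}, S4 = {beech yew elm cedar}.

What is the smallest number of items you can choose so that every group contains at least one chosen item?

Take H = {yew, maple, ash}. Each listed group contains at least one of these, so H is a hitting set of size 3.
The groups S1, S2, S3 are pairwise disjoint, so any hitting set needs a separate item for each — at least 3. Hence 3 is optimal.

3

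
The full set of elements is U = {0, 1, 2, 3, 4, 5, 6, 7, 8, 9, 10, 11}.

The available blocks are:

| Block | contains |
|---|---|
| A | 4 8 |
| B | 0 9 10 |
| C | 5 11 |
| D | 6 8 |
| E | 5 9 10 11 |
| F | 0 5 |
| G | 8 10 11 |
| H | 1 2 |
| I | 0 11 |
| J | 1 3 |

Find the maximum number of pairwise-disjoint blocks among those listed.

B, C, D, J are pairwise disjoint (B={0,9,10}; C={5,11}; D={6,8}; J={1,3}).
Every remaining block overlaps one of these, and no 5 of the listed blocks are pairwise disjoint, so 4 is the maximum.

4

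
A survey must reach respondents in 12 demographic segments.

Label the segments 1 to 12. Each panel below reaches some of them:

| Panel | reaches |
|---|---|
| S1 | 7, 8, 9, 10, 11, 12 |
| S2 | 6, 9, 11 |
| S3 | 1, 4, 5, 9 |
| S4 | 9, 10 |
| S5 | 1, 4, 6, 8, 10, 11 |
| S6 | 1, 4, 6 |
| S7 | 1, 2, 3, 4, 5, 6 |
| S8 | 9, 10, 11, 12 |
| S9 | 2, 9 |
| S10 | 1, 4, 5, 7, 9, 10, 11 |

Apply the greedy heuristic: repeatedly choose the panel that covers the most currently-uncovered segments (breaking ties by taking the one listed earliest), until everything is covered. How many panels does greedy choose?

Greedy: pick S10 (covers 7 new) → pick S7 (covers 3 new) → pick S1 (covers 2 new). Total picks: 3.
(The true minimum cover uses only 2 panels, so greedy is not optimal here.)

3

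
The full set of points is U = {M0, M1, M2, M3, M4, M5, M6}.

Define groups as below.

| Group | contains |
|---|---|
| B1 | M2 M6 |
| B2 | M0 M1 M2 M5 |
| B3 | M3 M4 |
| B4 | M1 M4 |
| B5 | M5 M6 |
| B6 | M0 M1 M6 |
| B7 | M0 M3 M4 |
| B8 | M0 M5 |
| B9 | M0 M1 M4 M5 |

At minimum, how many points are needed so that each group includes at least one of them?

H = {M0, M4, M6} meets every group (each contains at least one member of H), and |H| = 3.
The groups B1, B3, B8 are pairwise disjoint, so any hitting set needs a separate point for each — at least 3. Hence 3 is optimal.

3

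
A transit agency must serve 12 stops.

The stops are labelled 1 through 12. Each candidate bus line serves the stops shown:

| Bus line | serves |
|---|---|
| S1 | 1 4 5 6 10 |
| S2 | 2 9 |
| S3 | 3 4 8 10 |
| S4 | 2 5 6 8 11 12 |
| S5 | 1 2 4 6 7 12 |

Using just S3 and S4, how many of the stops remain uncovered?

Union of S3, S4 = {2, 3, 4, 5, 6, 8, 10, 11, 12}.
Not covered: 1, 7, 9 — 3 stops.

3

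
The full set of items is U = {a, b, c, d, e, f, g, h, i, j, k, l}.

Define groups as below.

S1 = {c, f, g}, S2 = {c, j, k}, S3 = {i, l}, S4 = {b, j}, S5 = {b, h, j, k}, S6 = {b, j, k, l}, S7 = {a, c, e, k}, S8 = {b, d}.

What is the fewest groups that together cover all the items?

S1, S3, S5, S7, and S8 cover everything between them: the union {a, b, c, d, e, f, g, h, i, j, k, l} is all of U.
No 4 of the 8 groups cover everything (all 70 combinations miss at least one item), so 5 is optimal.

5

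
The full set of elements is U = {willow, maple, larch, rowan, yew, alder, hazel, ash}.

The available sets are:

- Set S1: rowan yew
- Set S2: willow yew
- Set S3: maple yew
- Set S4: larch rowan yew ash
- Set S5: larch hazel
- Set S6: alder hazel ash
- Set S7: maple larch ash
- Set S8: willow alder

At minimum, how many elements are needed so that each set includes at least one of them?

3

The 3 elements {larch, yew, alder} hit every set.
The sets S1, S7, S8 are pairwise disjoint, so any hitting set needs a separate element for each — at least 3. Hence 3 is optimal.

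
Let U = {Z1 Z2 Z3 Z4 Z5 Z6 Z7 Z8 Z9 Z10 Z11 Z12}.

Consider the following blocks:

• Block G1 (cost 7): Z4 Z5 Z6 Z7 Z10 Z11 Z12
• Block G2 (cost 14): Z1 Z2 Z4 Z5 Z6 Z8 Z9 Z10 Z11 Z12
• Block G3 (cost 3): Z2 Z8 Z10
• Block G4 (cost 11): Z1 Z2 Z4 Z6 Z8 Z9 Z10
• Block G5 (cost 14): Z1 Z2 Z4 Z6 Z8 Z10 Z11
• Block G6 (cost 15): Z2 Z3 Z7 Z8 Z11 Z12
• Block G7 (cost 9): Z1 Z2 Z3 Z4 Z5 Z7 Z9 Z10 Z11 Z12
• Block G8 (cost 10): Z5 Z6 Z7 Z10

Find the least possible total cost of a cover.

19

G1, G3, G7 together cover every point (G1 ∪ G3 ∪ G7 = {Z1, Z2, Z3, Z4, Z5, Z6, Z7, Z8, Z9, Z10, Z11, Z12}); total cost 7 + 3 + 9 = 19.
No covering selection has total cost below 19.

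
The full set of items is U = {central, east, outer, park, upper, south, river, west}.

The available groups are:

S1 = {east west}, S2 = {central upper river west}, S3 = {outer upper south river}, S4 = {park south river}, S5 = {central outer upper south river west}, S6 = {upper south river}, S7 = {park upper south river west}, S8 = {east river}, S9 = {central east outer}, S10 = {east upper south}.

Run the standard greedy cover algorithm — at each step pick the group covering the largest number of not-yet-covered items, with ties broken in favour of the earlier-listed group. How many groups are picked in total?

3

Greedy: pick S5 (covers 6 new) → pick S1 (covers 1 new) → pick S4 (covers 1 new). Total picks: 3.
(The true minimum cover uses only 2 groups, so greedy is not optimal here.)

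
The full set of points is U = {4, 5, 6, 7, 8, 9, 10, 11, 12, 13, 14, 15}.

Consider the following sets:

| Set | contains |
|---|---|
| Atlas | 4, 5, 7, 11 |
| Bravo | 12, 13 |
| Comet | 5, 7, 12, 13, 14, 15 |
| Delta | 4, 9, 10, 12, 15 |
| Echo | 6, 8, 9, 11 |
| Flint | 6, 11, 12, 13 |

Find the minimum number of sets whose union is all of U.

Comet and Delta and Echo together: Comet ∪ Delta ∪ Echo = {4, 5, 6, 7, 8, 9, 10, 11, 12, 13, 14, 15} — every point is covered.
Only Echo contains 8, so Echo is forced; the remaining 8 points need at least 2 more sets (each remaining set adds at most 6) — so at least 3 sets are needed, and 3 is optimal.

3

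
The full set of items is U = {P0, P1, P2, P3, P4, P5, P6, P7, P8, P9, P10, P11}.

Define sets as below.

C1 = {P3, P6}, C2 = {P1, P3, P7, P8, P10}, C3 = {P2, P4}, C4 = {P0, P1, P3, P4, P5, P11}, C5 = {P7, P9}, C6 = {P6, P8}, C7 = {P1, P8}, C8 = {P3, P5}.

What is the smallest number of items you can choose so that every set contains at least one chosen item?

4

H = {P3, P4, P8, P9} meets every set (each contains at least one member of H), and |H| = 4.
The sets C3, C5, C6, C8 are pairwise disjoint, so any hitting set needs a separate item for each — at least 4. Hence 4 is optimal.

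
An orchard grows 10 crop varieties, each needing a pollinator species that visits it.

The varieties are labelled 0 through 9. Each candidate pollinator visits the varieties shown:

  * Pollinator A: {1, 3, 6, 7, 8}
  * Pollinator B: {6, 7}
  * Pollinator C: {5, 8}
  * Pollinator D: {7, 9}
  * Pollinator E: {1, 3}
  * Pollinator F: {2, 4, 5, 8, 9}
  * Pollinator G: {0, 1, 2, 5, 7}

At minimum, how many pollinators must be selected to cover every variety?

3

Take {A, F, G}. Their union is {0, 1, 2, 3, 4, 5, 6, 7, 8, 9}, which is all 10 varieties.
Only G contains 0, so G is forced; the remaining 5 varieties need at least 2 more pollinators (each remaining pollinator adds at most 3) — so at least 3 pollinators are needed, and 3 is optimal.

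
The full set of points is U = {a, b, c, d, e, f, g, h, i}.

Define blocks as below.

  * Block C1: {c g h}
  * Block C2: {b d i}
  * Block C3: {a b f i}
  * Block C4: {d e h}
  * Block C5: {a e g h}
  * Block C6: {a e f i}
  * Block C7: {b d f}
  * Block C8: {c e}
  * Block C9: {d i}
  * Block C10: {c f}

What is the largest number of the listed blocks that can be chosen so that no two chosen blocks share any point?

3

C2, C5, C10 are pairwise disjoint (C2={b,d,i}; C5={a,e,g,h}; C10={c,f}).
Every remaining block overlaps one of these, and no 4 of the listed blocks are pairwise disjoint, so 3 is the maximum.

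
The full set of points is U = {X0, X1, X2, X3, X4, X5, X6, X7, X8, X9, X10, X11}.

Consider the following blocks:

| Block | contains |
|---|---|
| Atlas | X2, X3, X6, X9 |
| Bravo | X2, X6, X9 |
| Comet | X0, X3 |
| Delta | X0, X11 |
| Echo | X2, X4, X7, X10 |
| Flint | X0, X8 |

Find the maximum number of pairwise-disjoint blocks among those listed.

Atlas, Flint are pairwise disjoint (Atlas={X2,X3,X6,X9}; Flint={X0,X8}).
Every remaining block overlaps one of these, and no 3 of the listed blocks are pairwise disjoint, so 2 is the maximum.

2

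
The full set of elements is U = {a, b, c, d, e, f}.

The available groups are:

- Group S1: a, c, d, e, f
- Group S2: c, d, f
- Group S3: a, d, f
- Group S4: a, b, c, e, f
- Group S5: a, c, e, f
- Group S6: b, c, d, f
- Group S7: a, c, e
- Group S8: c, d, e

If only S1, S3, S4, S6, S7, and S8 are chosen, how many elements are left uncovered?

Union of S1, S3, S4, S6, S7, S8 = {a, b, c, d, e, f} — that's every element, so 0 are uncovered.

0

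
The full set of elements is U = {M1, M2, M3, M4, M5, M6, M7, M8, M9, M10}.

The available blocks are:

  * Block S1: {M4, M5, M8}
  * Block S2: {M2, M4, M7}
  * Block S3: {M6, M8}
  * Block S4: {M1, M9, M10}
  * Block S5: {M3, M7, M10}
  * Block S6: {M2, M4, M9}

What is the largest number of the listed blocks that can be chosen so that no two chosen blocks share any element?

S2, S3, S4 are pairwise disjoint (S2={M2,M4,M7}; S3={M6,M8}; S4={M1,M9,M10}).
Every remaining block overlaps one of these, and no 4 of the listed blocks are pairwise disjoint, so 3 is the maximum.

3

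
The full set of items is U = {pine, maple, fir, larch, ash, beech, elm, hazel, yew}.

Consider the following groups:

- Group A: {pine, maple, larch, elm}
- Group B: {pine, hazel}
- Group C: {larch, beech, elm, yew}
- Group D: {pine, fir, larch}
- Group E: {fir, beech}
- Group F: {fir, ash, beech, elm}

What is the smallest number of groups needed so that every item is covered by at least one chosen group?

Take {A, B, C, F}. Their union is {pine, maple, fir, larch, ash, beech, elm, hazel, yew}, which is all 9 items.
Only C contains yew, so C is forced; the remaining 5 items need at least 3 more groups (each remaining group adds at most 2) — so at least 4 groups are needed, and 4 is optimal.

4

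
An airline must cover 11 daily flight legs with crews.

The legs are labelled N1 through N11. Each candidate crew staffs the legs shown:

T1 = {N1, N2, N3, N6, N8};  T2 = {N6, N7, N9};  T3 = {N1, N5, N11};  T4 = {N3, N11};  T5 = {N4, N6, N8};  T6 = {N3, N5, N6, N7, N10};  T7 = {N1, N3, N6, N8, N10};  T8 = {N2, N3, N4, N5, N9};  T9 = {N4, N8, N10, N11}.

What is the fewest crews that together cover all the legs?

4

Take {T1, T2, T8, T9}. Their union is {N1, N2, N3, N4, N5, N6, N7, N8, N9, N10, N11}, which is all 11 legs.
No 3 of the 9 crews cover everything (all 84 combinations miss at least one leg), so 4 is optimal.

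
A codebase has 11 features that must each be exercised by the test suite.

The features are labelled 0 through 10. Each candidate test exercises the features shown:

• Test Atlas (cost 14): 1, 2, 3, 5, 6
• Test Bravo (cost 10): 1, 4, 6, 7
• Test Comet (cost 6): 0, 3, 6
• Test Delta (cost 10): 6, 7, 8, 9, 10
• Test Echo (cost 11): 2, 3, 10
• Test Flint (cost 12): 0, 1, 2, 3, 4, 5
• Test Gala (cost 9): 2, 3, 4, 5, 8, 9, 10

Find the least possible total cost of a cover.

Delta, Flint together cover every feature (Delta ∪ Flint = {0, 1, 2, 3, 4, 5, 6, 7, 8, 9, 10}); total cost 10 + 12 = 22.
The greedy pick Gala, Comet, Bravo costs 25; no covering selection beats 22.

22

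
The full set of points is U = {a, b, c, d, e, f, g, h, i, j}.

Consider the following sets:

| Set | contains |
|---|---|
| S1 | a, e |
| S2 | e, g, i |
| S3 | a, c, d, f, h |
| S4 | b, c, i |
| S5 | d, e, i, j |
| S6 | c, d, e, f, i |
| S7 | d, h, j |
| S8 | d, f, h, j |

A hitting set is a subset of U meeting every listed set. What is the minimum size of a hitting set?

The 3 points {c, d, e} hit every set.
The sets S1, S4, S8 are pairwise disjoint, so any hitting set needs a separate point for each — at least 3. Hence 3 is optimal.

3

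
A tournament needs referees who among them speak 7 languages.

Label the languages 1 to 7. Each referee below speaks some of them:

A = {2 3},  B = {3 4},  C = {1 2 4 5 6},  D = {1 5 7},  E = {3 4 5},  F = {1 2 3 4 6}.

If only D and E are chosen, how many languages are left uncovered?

Union of D, E = {1, 3, 4, 5, 7}.
Not covered: 2, 6 — 2 languages.

2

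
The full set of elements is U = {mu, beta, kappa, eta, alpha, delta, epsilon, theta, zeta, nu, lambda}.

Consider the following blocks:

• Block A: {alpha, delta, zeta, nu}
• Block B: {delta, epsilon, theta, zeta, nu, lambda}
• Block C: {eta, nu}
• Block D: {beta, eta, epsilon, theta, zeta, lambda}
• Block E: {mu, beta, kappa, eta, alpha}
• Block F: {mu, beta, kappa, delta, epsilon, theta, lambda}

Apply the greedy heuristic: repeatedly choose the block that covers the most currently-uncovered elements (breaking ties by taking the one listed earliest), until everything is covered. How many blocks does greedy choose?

3

Greedy: pick F (covers 7 new) → pick A (covers 3 new) → pick C (covers 1 new). Total picks: 3.
(The true minimum cover uses only 2 blocks, so greedy is not optimal here.)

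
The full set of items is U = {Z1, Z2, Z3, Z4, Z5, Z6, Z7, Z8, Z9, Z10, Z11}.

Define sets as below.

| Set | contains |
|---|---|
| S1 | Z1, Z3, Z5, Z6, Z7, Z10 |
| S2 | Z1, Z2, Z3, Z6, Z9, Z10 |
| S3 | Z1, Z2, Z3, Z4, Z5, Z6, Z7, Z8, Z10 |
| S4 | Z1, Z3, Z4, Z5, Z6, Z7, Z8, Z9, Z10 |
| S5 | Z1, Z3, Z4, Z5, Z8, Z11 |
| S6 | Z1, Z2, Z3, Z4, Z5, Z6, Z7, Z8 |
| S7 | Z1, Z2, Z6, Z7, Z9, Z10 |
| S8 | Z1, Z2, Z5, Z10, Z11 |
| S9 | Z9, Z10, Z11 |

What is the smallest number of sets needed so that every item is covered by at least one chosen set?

2

S6 and S9 cover everything between them: the union {Z1, Z2, Z3, Z4, Z5, Z6, Z7, Z8, Z9, Z10, Z11} is all of U.
No single set has all 11 items (the largest, S3, has 9), so 2 is optimal.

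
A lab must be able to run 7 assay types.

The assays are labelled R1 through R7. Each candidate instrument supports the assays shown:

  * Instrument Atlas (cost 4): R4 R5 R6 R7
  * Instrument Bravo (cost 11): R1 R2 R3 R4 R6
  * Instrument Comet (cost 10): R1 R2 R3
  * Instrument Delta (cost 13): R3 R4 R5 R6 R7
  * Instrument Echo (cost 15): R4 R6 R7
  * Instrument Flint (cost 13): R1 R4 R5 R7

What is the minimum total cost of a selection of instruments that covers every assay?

Atlas, Comet together cover every assay (Atlas ∪ Comet = {R1, R2, R3, R4, R5, R6, R7}); total cost 4 + 10 = 14.
No covering selection has total cost below 14.

14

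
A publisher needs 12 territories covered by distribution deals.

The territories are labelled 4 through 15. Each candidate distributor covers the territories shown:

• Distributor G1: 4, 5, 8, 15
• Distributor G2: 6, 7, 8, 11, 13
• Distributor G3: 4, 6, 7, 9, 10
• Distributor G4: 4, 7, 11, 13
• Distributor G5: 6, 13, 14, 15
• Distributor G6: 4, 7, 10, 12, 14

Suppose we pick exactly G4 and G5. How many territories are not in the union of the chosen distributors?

Union of G4, G5 = {4, 6, 7, 11, 13, 14, 15}.
Not covered: 5, 8, 9, 10, 12 — 5 territories.

5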